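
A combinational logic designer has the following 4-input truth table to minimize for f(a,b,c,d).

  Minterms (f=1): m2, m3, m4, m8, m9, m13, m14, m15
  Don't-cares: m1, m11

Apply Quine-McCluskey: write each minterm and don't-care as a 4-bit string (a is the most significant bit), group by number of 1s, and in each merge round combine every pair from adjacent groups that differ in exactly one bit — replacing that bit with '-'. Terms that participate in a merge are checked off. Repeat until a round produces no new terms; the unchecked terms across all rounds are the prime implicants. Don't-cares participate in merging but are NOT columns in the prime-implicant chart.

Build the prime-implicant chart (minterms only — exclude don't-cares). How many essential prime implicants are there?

5

Round 0: 0001✓ 0010✓ 0011✓ 0100 1000✓ 1001✓ 1011✓ 1101✓ 1110✓ 1111✓
Round 1: -001✓ -011✓ 00-1✓ 001- 1-01✓ 1-11✓ 10-1✓ 100- 11-1✓ 111-
Round 2: -0-1 1--1
PIs = {-0-1, 001-, 0100, 1--1, 100-, 111-}
Coverage chart:
  m2: 001- ←essential
  m3: -0-1,001-
  m4: 0100 ←essential
  m8: 100- ←essential
  m9: -0-1,1--1,100-
  m13: 1--1 ←essential
  m14: 111- ←essential
  m15: 1--1,111-
Essential: 001-, 0100, 1--1, 100-, 111-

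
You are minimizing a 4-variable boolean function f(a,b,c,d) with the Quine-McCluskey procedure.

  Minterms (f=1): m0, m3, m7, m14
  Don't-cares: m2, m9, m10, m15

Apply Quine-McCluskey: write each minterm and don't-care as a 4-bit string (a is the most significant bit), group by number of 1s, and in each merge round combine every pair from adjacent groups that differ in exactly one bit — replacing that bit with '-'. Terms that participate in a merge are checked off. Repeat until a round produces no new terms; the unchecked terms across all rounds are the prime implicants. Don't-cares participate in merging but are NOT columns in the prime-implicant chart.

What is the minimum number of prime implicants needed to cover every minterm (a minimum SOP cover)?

[col 0] 0000*, 0010*, 0011*, 0111*, 1001, 1010*, 1110*, 1111*
[col 1] -010, -111, 0-11, 00-0, 001-, 1-10, 111-
Prime implicants: -010, -111, 0-11, 00-0, 001-, 1-10, 1001, 111-
PI chart (minterm → PIs covering it):
  0 | 00-0  (sole → essential)
  3 | 0-11,001-
  7 | -111,0-11
  14 | 1-10,111-
Essential prime implicants: 00-0
Petrick residual → 0-11, 1-10
Minimum SOP uses 3 PIs: a'cd + a'b'd' + acd'

3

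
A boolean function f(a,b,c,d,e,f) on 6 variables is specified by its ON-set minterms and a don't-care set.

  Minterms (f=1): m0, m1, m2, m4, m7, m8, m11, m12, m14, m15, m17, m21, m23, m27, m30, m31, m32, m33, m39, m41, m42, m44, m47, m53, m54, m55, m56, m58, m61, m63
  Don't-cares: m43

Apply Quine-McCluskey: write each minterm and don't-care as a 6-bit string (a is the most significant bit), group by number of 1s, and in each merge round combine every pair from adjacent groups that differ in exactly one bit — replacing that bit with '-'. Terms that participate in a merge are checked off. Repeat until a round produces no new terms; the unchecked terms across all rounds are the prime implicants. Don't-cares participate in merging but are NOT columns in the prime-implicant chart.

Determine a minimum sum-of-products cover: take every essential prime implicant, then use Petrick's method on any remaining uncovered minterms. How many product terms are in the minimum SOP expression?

13

[col 0] 000000*, 000001*, 000010*, 000100*, 000111*, 001000*, 001011*, 001100*, 001110*, 001111*, 010001*, 010101*, 010111*, 011011*, 011110*, 011111*, 100000*, 100001*, 100111*, 101001*, 101010*, 101011*, 101100*, 101111*, 110101*, 110110*, 110111*, 111000*, 111010*, 111101*, 111111*
[col 1] -00000*, -00001*, -00111*, -01011*, -01100, -01111*, -10101*, -10111*, -11111*, 0-0001, 0-0111*, 0-1011*, 0-1110*, 0-1111*, 00-000*, 00-100*, 00-111*, 000-00*, 0000-0, 00000-*, 001-00*, 001-11*, 0011-0, 00111-*, 01-111*, 010-01, 0101-1*, 011-11*, 01111-*, 1-0111*, 1-1010, 1-1111*, 10-001, 10-111*, 10000-*, 101-11*, 1010-1, 10101-, 11-101*, 11-111*, 1101-1*, 11011-, 1110-0, 1111-1*
[col 2] --0111*, --1111*, -0-111*, -0000-, -01-11, -1-111*, -101-1, 0--111*, 0-1-11, 0-111-, 00--00, 1--111*, 11-1-1
[col 3] ---111
Prime implicants: ---111, -0000-, -01-11, -01100, -101-1, 0-0001, 0-1-11, 0-111-, 00--00, 0000-0, 0011-0, 010-01, 1-1010, 10-001, 1010-1, 10101-, 11-1-1, 11011-, 1110-0
PI chart (minterm → PIs covering it):
  0 | -0000-,00--00,0000-0
  1 | -0000-,0-0001
  2 | 0000-0  (sole → essential)
  4 | 00--00  (sole → essential)
  7 | ---111  (sole → essential)
  8 | 00--00  (sole → essential)
  11 | -01-11,0-1-11
  12 | -01100,00--00,0011-0
  14 | 0-111-,0011-0
  15 | ---111,-01-11,0-1-11,0-111-
  17 | 0-0001,010-01
  21 | -101-1,010-01
  23 | ---111,-101-1
  27 | 0-1-11  (sole → essential)
  30 | 0-111-  (sole → essential)
  31 | ---111,0-1-11,0-111-
  32 | -0000-  (sole → essential)
  33 | -0000-,10-001
  39 | ---111  (sole → essential)
  41 | 10-001,1010-1
  42 | 1-1010,10101-
  44 | -01100  (sole → essential)
  47 | ---111,-01-11
  53 | -101-1,11-1-1
  54 | 11011-  (sole → essential)
  55 | ---111,-101-1,11-1-1,11011-
  56 | 1110-0  (sole → essential)
  58 | 1-1010,1110-0
  61 | 11-1-1  (sole → essential)
  63 | ---111,11-1-1
Essential prime implicants: ---111, -0000-, -01100, 0-1-11, 0-111-, 00--00, 0000-0, 11-1-1, 11011-, 1110-0
Petrick residual → 010-01, 1-1010, 10-001
Minimum SOP uses 13 PIs: def + b'c'd'e' + b'cde'f' + a'cef + a'cde + a'b'e'f' + a'b'c'd'f' + a'bc'e'f + acd'ef' + ab'd'e'f + abdf + abc'de + abcd'f'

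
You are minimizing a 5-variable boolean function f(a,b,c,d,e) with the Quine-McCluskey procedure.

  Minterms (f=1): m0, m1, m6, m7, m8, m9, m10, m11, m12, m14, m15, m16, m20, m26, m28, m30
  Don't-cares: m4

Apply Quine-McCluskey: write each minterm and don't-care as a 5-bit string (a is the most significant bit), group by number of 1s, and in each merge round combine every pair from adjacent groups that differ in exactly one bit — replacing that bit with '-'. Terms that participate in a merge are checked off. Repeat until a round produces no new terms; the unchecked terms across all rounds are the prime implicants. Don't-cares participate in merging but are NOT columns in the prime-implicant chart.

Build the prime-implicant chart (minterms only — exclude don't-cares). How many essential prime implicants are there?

Round 0: 00000✓ 00001✓ 00100✓ 00110✓ 00111✓ 01000✓ 01001✓ 01010✓ 01011✓ 01100✓ 01110✓ 01111✓ 10000✓ 10100✓ 11010✓ 11100✓ 11110✓
Round 1: -0000✓ -0100✓ -1010✓ -1100✓ -1110✓ 0-000✓ 0-001✓ 0-100✓ 0-110✓ 0-111✓ 00-00✓ 0000-✓ 001-0✓ 0011-✓ 01-00✓ 01-10✓ 01-11✓ 010-0✓ 010-1✓ 0100-✓ 0101-✓ 011-0✓ 0111-✓ 1-100✓ 10-00✓ 11-10✓ 111-0✓
Round 2: --100 -0-00 -1-10 -11-0 0--00 0-00- 0-1-0 0-11- 01--0 01-1- 010--
PIs = {--100, -0-00, -1-10, -11-0, 0--00, 0-00-, 0-1-0, 0-11-, 01--0, 01-1-, 010--}
Coverage chart:
  m0: -0-00,0--00,0-00-
  m1: 0-00- ←essential
  m6: 0-1-0,0-11-
  m7: 0-11- ←essential
  m8: 0--00,0-00-,01--0,010--
  m9: 0-00-,010--
  m10: -1-10,01--0,01-1-,010--
  m11: 01-1-,010--
  m12: --100,-11-0,0--00,0-1-0,01--0
  m14: -1-10,-11-0,0-1-0,0-11-,01--0,01-1-
  m15: 0-11-,01-1-
  m16: -0-00 ←essential
  m20: --100,-0-00
  m26: -1-10 ←essential
  m28: --100,-11-0
  m30: -1-10,-11-0
Essential: -0-00, -1-10, 0-00-, 0-11-

4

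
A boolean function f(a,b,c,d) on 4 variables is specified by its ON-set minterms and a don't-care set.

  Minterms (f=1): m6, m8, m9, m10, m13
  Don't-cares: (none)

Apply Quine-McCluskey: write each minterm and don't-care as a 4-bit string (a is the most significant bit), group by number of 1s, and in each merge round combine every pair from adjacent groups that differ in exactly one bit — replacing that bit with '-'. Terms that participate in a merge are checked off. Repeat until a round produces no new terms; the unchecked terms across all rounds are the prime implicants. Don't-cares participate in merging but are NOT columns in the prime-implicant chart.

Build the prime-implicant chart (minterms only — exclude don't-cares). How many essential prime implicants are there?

size-2^0 implicants → 0110  1000(✓)  1001(✓)  1010(✓)  1101(✓)
size-2^1 implicants → 1-01  10-0  100-
Unchecked terms (primes): 0110, 1-01, 10-0, 100-
Minterm coverage:
  m6 ⊆ 0110 [E]
  m8 ⊆ 10-0,100-
  m9 ⊆ 1-01,100-
  m10 ⊆ 10-0 [E]
  m13 ⊆ 1-01 [E]
E = {0110, 1-01, 10-0}

3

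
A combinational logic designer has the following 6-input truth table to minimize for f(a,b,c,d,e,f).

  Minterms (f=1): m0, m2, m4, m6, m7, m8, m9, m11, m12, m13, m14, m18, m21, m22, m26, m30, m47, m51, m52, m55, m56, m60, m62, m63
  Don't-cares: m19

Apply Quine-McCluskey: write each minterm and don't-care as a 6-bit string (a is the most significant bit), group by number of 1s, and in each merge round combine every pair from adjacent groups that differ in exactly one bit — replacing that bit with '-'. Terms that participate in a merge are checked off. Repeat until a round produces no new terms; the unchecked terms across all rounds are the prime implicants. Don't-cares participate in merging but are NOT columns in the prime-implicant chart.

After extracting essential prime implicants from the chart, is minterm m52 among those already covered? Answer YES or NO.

Round 0: 000000✓ 000010✓ 000100✓ 000110✓ 000111✓ 001000✓ 001001✓ 001011✓ 001100✓ 001101✓ 001110✓ 010010✓ 010011✓ 010101 010110✓ 011010✓ 011110✓ 101111✓ 110011✓ 110100✓ 110111✓ 111000✓ 111100✓ 111110✓ 111111✓
Round 1: -10011 -11110 0-0010✓ 0-0110✓ 0-1110✓ 00-000✓ 00-100✓ 00-110✓ 000-00✓ 000-10✓ 0000-0✓ 0001-0✓ 00011- 001-00✓ 001-01✓ 0010-1 00100-✓ 0011-0✓ 00110-✓ 01-010✓ 01-110✓ 010-10✓ 01001- 011-10✓ 1-1111 11-100 11-111 110-11 111-00 1111-0 11111-
Round 2: 0--110 0-0-10 00--00 00-1-0 000--0 001-0- 01--10
PIs = {-10011, -11110, 0--110, 0-0-10, 00--00, 00-1-0, 000--0, 00011-, 001-0-, 0010-1, 01--10, 01001-, 010101, 1-1111, 11-100, 11-111, 110-11, 111-00, 1111-0, 11111-}
Coverage chart:
  m0: 00--00,000--0
  m2: 0-0-10,000--0
  m4: 00--00,00-1-0,000--0
  m6: 0--110,0-0-10,00-1-0,000--0,00011-
  m7: 00011- ←essential
  m8: 00--00,001-0-
  m9: 001-0-,0010-1
  m11: 0010-1 ←essential
  m12: 00--00,00-1-0,001-0-
  m13: 001-0- ←essential
  m14: 0--110,00-1-0
  m18: 0-0-10,01--10,01001-
  m21: 010101 ←essential
  m22: 0--110,0-0-10,01--10
  m26: 01--10 ←essential
  m30: -11110,0--110,01--10
  m47: 1-1111 ←essential
  m51: -10011,110-11
  m52: 11-100 ←essential
  m55: 11-111,110-11
  m56: 111-00 ←essential
  m60: 11-100,111-00,1111-0
  m62: -11110,1111-0,11111-
  m63: 1-1111,11-111,11111-
Essential: 00011-, 001-0-, 0010-1, 01--10, 010101, 1-1111, 11-100, 111-00

YES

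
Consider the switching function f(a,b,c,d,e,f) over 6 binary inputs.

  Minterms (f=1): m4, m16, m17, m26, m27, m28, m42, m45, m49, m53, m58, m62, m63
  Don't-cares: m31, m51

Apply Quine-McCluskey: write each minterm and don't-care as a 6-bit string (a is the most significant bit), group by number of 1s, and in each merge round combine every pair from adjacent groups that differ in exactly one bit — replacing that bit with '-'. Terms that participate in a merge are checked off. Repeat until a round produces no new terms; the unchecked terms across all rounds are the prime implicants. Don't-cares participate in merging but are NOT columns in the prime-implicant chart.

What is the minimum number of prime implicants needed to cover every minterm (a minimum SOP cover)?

[col 0] 000100, 010000*, 010001*, 011010*, 011011*, 011100, 011111*, 101010*, 101101, 110001*, 110011*, 110101*, 111010*, 111110*, 111111*
[col 1] -10001, -11010, -11111, 01000-, 011-11, 01101-, 1-1010, 110-01, 1100-1, 111-10, 11111-
Prime implicants: -10001, -11010, -11111, 000100, 01000-, 011-11, 01101-, 011100, 1-1010, 101101, 110-01, 1100-1, 111-10, 11111-
PI chart (minterm → PIs covering it):
  4 | 000100  (sole → essential)
  16 | 01000-  (sole → essential)
  17 | -10001,01000-
  26 | -11010,01101-
  27 | 011-11,01101-
  28 | 011100  (sole → essential)
  42 | 1-1010  (sole → essential)
  45 | 101101  (sole → essential)
  49 | -10001,110-01,1100-1
  53 | 110-01  (sole → essential)
  58 | -11010,1-1010,111-10
  62 | 111-10,11111-
  63 | -11111,11111-
Essential prime implicants: 000100, 01000-, 011100, 1-1010, 101101, 110-01
Petrick residual → 01101-, 11111-
Minimum SOP uses 8 PIs: a'b'c'de'f' + a'bc'd'e' + a'bcd'e + a'bcde'f' + acd'ef' + ab'cde'f + abc'e'f + abcde

8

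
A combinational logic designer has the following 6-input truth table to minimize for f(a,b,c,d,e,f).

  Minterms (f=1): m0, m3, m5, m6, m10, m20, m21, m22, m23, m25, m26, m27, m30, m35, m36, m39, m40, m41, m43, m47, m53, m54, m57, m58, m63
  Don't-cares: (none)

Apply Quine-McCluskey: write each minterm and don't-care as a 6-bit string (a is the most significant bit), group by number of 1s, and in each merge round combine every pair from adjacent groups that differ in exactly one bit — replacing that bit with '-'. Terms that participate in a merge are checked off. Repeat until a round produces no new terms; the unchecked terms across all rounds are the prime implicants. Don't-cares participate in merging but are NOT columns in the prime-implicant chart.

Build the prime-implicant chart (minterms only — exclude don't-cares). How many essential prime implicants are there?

13

size-2^0 implicants → 000000  000011(✓)  000101(✓)  000110(✓)  001010(✓)  010100(✓)  010101(✓)  010110(✓)  010111(✓)  011001(✓)  011010(✓)  011011(✓)  011110(✓)  100011(✓)  100100  100111(✓)  101000(✓)  101001(✓)  101011(✓)  101111(✓)  110101(✓)  110110(✓)  111001(✓)  111010(✓)  111111(✓)
size-2^1 implicants → -00011  -10101  -10110  -11001  -11010  0-0101  0-0110  0-1010  01-110  0101-0(✓)  0101-1(✓)  01010-(✓)  01011-(✓)  011-10  0110-1  01101-  1-1001  1-1111  10-011(✓)  10-111(✓)  100-11(✓)  101-11(✓)  1010-1  10100-
size-2^2 implicants → 0101--  10--11
Unchecked terms (primes): -00011, -10101, -10110, -11001, -11010, 0-0101, 0-0110, 0-1010, 000000, 01-110, 0101--, 011-10, 0110-1, 01101-, 1-1001, 1-1111, 10--11, 100100, 1010-1, 10100-
Minterm coverage:
  m0 ⊆ 000000 [E]
  m3 ⊆ -00011 [E]
  m5 ⊆ 0-0101 [E]
  m6 ⊆ 0-0110 [E]
  m10 ⊆ 0-1010 [E]
  m20 ⊆ 0101-- [E]
  m21 ⊆ -10101,0-0101,0101--
  m22 ⊆ -10110,0-0110,01-110,0101--
  m23 ⊆ 0101-- [E]
  m25 ⊆ -11001,0110-1
  m26 ⊆ -11010,0-1010,011-10,01101-
  m27 ⊆ 0110-1,01101-
  m30 ⊆ 01-110,011-10
  m35 ⊆ -00011,10--11
  m36 ⊆ 100100 [E]
  m39 ⊆ 10--11 [E]
  m40 ⊆ 10100- [E]
  m41 ⊆ 1-1001,1010-1,10100-
  m43 ⊆ 10--11,1010-1
  m47 ⊆ 1-1111,10--11
  m53 ⊆ -10101 [E]
  m54 ⊆ -10110 [E]
  m57 ⊆ -11001,1-1001
  m58 ⊆ -11010 [E]
  m63 ⊆ 1-1111 [E]
E = {-00011, -10101, -10110, -11010, 0-0101, 0-0110, 0-1010, 000000, 0101--, 1-1111, 10--11, 100100, 10100-}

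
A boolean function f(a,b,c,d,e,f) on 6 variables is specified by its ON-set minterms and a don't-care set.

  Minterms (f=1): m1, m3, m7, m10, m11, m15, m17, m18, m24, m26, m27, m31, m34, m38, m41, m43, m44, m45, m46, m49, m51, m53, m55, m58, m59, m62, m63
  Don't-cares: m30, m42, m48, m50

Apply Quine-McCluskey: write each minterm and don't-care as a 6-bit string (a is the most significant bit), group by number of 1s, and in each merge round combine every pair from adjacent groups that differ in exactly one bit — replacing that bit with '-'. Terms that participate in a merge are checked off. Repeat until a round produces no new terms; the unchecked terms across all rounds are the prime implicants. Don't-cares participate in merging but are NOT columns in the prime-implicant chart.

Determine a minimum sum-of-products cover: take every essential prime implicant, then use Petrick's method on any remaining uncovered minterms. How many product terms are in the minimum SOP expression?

[col 0] 000001*, 000011*, 000111*, 001010*, 001011*, 001111*, 010001*, 010010*, 011000*, 011010*, 011011*, 011110*, 011111*, 100010*, 100110*, 101001*, 101010*, 101011*, 101100*, 101101*, 101110*, 110000*, 110001*, 110010*, 110011*, 110101*, 110111*, 111010*, 111011*, 111110*, 111111*
[col 1] -01010*, -01011*, -10001, -10010*, -11010*, -11011*, -11110*, -11111*, 0-0001, 0-1010*, 0-1011*, 0-1111*, 00-011*, 00-111*, 000-11*, 0000-1, 001-11*, 00101-*, 01-010*, 011-10*, 011-11*, 0110-0, 01101-*, 01111-*, 1-0010*, 1-1010*, 1-1011*, 1-1110*, 10-010*, 10-110*, 100-10*, 101-01, 101-10*, 1010-1, 10101-*, 1011-0, 10110-, 11-010*, 11-011*, 11-111*, 110-01*, 110-11*, 1100-0*, 1100-1*, 11000-*, 11001-*, 1101-1*, 111-10*, 111-11*, 11101-*, 11111-*
[col 2] --1010*, --1011*, -0101-*, -1-010, -11-10*, -11-11*, -1101-*, -1111-*, 0-1-11, 0-101-*, 00--11, 011-1-*, 1--010, 1-1-10, 1-101-*, 10--10, 11--11, 11-01-, 110--1, 1100--, 111-1-*
[col 3] --101-, -11-1-
Prime implicants: --101-, -1-010, -10001, -11-1-, 0-0001, 0-1-11, 00--11, 0000-1, 0110-0, 1--010, 1-1-10, 10--10, 101-01, 1010-1, 1011-0, 10110-, 11--11, 11-01-, 110--1, 1100--
PI chart (minterm → PIs covering it):
  1 | 0-0001,0000-1
  3 | 00--11,0000-1
  7 | 00--11  (sole → essential)
  10 | --101-  (sole → essential)
  11 | --101-,0-1-11,00--11
  15 | 0-1-11,00--11
  17 | -10001,0-0001
  18 | -1-010  (sole → essential)
  24 | 0110-0  (sole → essential)
  26 | --101-,-1-010,-11-1-,0110-0
  27 | --101-,-11-1-,0-1-11
  31 | -11-1-,0-1-11
  34 | 1--010,10--10
  38 | 10--10  (sole → essential)
  41 | 101-01,1010-1
  43 | --101-,1010-1
  44 | 1011-0,10110-
  45 | 101-01,10110-
  46 | 1-1-10,10--10,1011-0
  49 | -10001,110--1,1100--
  51 | 11--11,11-01-,110--1,1100--
  53 | 110--1  (sole → essential)
  55 | 11--11,110--1
  58 | --101-,-1-010,-11-1-,1--010,1-1-10,11-01-
  59 | --101-,-11-1-,11--11,11-01-
  62 | -11-1-,1-1-10
  63 | -11-1-,11--11
Essential prime implicants: --101-, -1-010, 00--11, 0110-0, 10--10, 110--1
Petrick residual → -11-1-, 0-0001, 101-01, 1011-0
Minimum SOP uses 10 PIs: cd'e + bd'ef' + bce + a'c'd'e'f + a'b'ef + a'bcd'f' + ab'ef' + ab'ce'f + ab'cdf' + abc'f

10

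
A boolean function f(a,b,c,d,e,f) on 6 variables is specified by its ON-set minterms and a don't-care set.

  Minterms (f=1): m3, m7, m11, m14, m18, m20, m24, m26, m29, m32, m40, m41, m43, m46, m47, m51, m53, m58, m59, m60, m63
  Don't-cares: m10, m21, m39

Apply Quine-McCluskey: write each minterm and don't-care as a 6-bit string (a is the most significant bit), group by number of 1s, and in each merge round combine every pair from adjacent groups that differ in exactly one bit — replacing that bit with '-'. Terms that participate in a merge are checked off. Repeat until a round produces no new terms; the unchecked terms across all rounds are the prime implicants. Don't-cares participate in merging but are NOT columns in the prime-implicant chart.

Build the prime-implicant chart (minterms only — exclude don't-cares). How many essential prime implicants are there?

9

[col 0] 000011*, 000111*, 001010*, 001011*, 001110*, 010010*, 010100*, 010101*, 011000*, 011010*, 011101*, 100000*, 100111*, 101000*, 101001*, 101011*, 101110*, 101111*, 110011*, 110101*, 111010*, 111011*, 111100, 111111*
[col 1] -00111, -01011, -01110, -10101, -11010, 0-1010, 00-011, 000-11, 001-10, 00101-, 01-010, 01-101, 01010-, 0110-0, 1-1011*, 1-1111*, 10-000, 10-111, 101-11*, 1010-1, 10100-, 10111-, 11-011, 111-11*, 11101-
[col 2] 1-1-11
Prime implicants: -00111, -01011, -01110, -10101, -11010, 0-1010, 00-011, 000-11, 001-10, 00101-, 01-010, 01-101, 01010-, 0110-0, 1-1-11, 10-000, 10-111, 1010-1, 10100-, 10111-, 11-011, 11101-, 111100
PI chart (minterm → PIs covering it):
  3 | 00-011,000-11
  7 | -00111,000-11
  11 | -01011,00-011,00101-
  14 | -01110,001-10
  18 | 01-010  (sole → essential)
  20 | 01010-  (sole → essential)
  24 | 0110-0  (sole → essential)
  26 | -11010,0-1010,01-010,0110-0
  29 | 01-101  (sole → essential)
  32 | 10-000  (sole → essential)
  40 | 10-000,10100-
  41 | 1010-1,10100-
  43 | -01011,1-1-11,1010-1
  46 | -01110,10111-
  47 | 1-1-11,10-111,10111-
  51 | 11-011  (sole → essential)
  53 | -10101  (sole → essential)
  58 | -11010,11101-
  59 | 1-1-11,11-011,11101-
  60 | 111100  (sole → essential)
  63 | 1-1-11  (sole → essential)
Essential prime implicants: -10101, 01-010, 01-101, 01010-, 0110-0, 1-1-11, 10-000, 11-011, 111100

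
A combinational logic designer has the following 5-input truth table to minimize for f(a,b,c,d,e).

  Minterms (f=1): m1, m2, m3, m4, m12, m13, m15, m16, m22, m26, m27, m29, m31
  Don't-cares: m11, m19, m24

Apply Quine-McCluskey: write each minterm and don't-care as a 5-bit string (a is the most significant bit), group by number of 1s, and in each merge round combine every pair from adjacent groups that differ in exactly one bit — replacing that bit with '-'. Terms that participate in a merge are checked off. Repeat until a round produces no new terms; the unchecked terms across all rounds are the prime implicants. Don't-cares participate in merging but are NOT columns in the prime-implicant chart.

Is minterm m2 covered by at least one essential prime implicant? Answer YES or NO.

YES

Round 0: 00001✓ 00010✓ 00011✓ 00100✓ 01011✓ 01100✓ 01101✓ 01111✓ 10000✓ 10011✓ 10110 11000✓ 11010✓ 11011✓ 11101✓ 11111✓
Round 1: -0011✓ -1011✓ -1101✓ -1111✓ 0-011✓ 0-100 000-1 0001- 01-11✓ 011-1✓ 0110- 1-000 1-011✓ 11-11✓ 110-0 1101- 111-1✓
Round 2: --011 -1-11 -11-1
PIs = {--011, -1-11, -11-1, 0-100, 000-1, 0001-, 0110-, 1-000, 10110, 110-0, 1101-}
Coverage chart:
  m1: 000-1 ←essential
  m2: 0001- ←essential
  m3: --011,000-1,0001-
  m4: 0-100 ←essential
  m12: 0-100,0110-
  m13: -11-1,0110-
  m15: -1-11,-11-1
  m16: 1-000 ←essential
  m22: 10110 ←essential
  m26: 110-0,1101-
  m27: --011,-1-11,1101-
  m29: -11-1 ←essential
  m31: -1-11,-11-1
Essential: -11-1, 0-100, 000-1, 0001-, 1-000, 10110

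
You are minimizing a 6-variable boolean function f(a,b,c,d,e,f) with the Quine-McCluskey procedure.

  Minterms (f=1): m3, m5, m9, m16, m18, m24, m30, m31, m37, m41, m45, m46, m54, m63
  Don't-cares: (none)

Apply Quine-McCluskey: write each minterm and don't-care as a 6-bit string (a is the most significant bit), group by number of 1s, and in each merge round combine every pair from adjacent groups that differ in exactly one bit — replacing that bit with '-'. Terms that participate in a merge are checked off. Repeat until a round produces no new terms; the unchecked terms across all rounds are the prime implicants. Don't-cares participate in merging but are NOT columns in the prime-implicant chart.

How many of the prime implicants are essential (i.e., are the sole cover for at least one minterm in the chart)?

9

size-2^0 implicants → 000011  000101(✓)  001001(✓)  010000(✓)  010010(✓)  011000(✓)  011110(✓)  011111(✓)  100101(✓)  101001(✓)  101101(✓)  101110  110110  111111(✓)
size-2^1 implicants → -00101  -01001  -11111  01-000  0100-0  01111-  10-101  101-01
Unchecked terms (primes): -00101, -01001, -11111, 000011, 01-000, 0100-0, 01111-, 10-101, 101-01, 101110, 110110
Minterm coverage:
  m3 ⊆ 000011 [E]
  m5 ⊆ -00101 [E]
  m9 ⊆ -01001 [E]
  m16 ⊆ 01-000,0100-0
  m18 ⊆ 0100-0 [E]
  m24 ⊆ 01-000 [E]
  m30 ⊆ 01111- [E]
  m31 ⊆ -11111,01111-
  m37 ⊆ -00101,10-101
  m41 ⊆ -01001,101-01
  m45 ⊆ 10-101,101-01
  m46 ⊆ 101110 [E]
  m54 ⊆ 110110 [E]
  m63 ⊆ -11111 [E]
E = {-00101, -01001, -11111, 000011, 01-000, 0100-0, 01111-, 101110, 110110}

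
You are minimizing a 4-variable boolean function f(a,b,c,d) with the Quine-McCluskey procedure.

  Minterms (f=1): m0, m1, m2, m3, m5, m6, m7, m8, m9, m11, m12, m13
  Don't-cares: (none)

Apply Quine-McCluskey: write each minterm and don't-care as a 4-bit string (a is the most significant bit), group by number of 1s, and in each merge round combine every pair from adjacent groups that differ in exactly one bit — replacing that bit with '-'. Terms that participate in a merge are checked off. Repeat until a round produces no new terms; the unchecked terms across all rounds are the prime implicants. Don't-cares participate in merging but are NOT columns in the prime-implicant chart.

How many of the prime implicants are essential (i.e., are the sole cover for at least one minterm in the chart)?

3

Round 0: 0000✓ 0001✓ 0010✓ 0011✓ 0101✓ 0110✓ 0111✓ 1000✓ 1001✓ 1011✓ 1100✓ 1101✓
Round 1: -000✓ -001✓ -011✓ -101✓ 0-01✓ 0-10✓ 0-11✓ 00-0✓ 00-1✓ 000-✓ 001-✓ 01-1✓ 011-✓ 1-00✓ 1-01✓ 10-1✓ 100-✓ 110-✓
Round 2: --01 -0-1 -00- 0--1 0-1- 00-- 1-0-
PIs = {--01, -0-1, -00-, 0--1, 0-1-, 00--, 1-0-}
Coverage chart:
  m0: -00-,00--
  m1: --01,-0-1,-00-,0--1,00--
  m2: 0-1-,00--
  m3: -0-1,0--1,0-1-,00--
  m5: --01,0--1
  m6: 0-1- ←essential
  m7: 0--1,0-1-
  m8: -00-,1-0-
  m9: --01,-0-1,-00-,1-0-
  m11: -0-1 ←essential
  m12: 1-0- ←essential
  m13: --01,1-0-
Essential: -0-1, 0-1-, 1-0-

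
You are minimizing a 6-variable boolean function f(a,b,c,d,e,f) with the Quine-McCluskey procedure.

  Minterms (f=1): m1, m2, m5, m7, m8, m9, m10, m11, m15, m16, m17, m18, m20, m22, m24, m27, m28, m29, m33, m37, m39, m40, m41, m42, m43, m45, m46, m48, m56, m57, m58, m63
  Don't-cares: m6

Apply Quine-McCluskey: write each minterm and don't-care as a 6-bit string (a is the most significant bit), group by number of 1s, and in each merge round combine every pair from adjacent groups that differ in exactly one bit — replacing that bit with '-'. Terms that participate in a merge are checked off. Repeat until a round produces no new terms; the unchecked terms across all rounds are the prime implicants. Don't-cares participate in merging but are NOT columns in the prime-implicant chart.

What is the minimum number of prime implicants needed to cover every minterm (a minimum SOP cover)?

[col 0] 000001*, 000010*, 000101*, 000110*, 000111*, 001000*, 001001*, 001010*, 001011*, 001111*, 010000*, 010001*, 010010*, 010100*, 010110*, 011000*, 011011*, 011100*, 011101*, 100001*, 100101*, 100111*, 101000*, 101001*, 101010*, 101011*, 101101*, 101110*, 110000*, 111000*, 111001*, 111010*, 111111
[col 1] -00001*, -00101*, -00111*, -01000*, -01001*, -01010*, -01011*, -10000*, -11000*, 0-0001, 0-0010*, 0-0110*, 0-1000*, 0-1011, 00-001*, 00-010, 00-111, 000-01*, 000-10*, 0001-1*, 00011-, 001-11, 0010-0*, 0010-1*, 00100-*, 00101-*, 01-000*, 01-100*, 010-00*, 010-10*, 0100-0*, 01000-, 0101-0*, 011-00*, 01110-, 1-1000*, 1-1001*, 1-1010*, 10-001*, 10-101*, 100-01*, 1001-1*, 101-01*, 101-10, 1010-0*, 1010-1*, 10100-*, 10101-*, 11-000*, 1110-0*, 11100-*
[col 2] --1000, -0-001, -00-01, -001-1, -010-0*, -010-1*, -0100-*, -0101-*, -1-000, 0-0-10, 0010--*, 01--00, 010--0, 1-10-0, 1-100-, 10--01, 1010--*
[col 3] -010--
Prime implicants: --1000, -0-001, -00-01, -001-1, -010--, -1-000, 0-0-10, 0-0001, 0-1011, 00-010, 00-111, 00011-, 001-11, 01--00, 010--0, 01000-, 01110-, 1-10-0, 1-100-, 10--01, 101-10, 111111
PI chart (minterm → PIs covering it):
  1 | -0-001,-00-01,0-0001
  2 | 0-0-10,00-010
  5 | -00-01,-001-1
  7 | -001-1,00-111,00011-
  8 | --1000,-010--
  9 | -0-001,-010--
  10 | -010--,00-010
  11 | -010--,0-1011,001-11
  15 | 00-111,001-11
  16 | -1-000,01--00,010--0,01000-
  17 | 0-0001,01000-
  18 | 0-0-10,010--0
  20 | 01--00,010--0
  22 | 0-0-10,010--0
  24 | --1000,-1-000,01--00
  27 | 0-1011  (sole → essential)
  28 | 01--00,01110-
  29 | 01110-  (sole → essential)
  33 | -0-001,-00-01,10--01
  37 | -00-01,-001-1,10--01
  39 | -001-1  (sole → essential)
  40 | --1000,-010--,1-10-0,1-100-
  41 | -0-001,-010--,1-100-,10--01
  42 | -010--,1-10-0,101-10
  43 | -010--  (sole → essential)
  45 | 10--01  (sole → essential)
  46 | 101-10  (sole → essential)
  48 | -1-000  (sole → essential)
  56 | --1000,-1-000,1-10-0,1-100-
  57 | 1-100-  (sole → essential)
  58 | 1-10-0  (sole → essential)
  63 | 111111  (sole → essential)
Essential prime implicants: -001-1, -010--, -1-000, 0-1011, 01110-, 1-10-0, 1-100-, 10--01, 101-10, 111111
Petrick residual → 0-0-10, 0-0001, 00-111, 01--00
Minimum SOP uses 14 PIs: b'c'df + b'cd' + bd'e'f' + a'c'ef' + a'c'd'e'f + a'cd'ef + a'b'def + a'be'f' + a'bcde' + acd'f' + acd'e' + ab'e'f + ab'cef' + abcdef

14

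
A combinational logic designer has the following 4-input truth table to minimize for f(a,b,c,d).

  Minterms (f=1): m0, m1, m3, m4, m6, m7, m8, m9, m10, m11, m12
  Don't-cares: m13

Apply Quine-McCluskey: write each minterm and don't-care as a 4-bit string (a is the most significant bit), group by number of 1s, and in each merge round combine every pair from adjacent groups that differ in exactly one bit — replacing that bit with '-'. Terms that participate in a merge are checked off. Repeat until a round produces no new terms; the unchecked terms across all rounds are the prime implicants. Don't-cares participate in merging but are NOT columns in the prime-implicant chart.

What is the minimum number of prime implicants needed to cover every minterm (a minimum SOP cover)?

[col 0] 0000*, 0001*, 0011*, 0100*, 0110*, 0111*, 1000*, 1001*, 1010*, 1011*, 1100*, 1101*
[col 1] -000*, -001*, -011*, -100*, 0-00*, 0-11, 00-1*, 000-*, 01-0, 011-, 1-00*, 1-01*, 10-0*, 10-1*, 100-*, 101-*, 110-*
[col 2] --00, -0-1, -00-, 1-0-, 10--
Prime implicants: --00, -0-1, -00-, 0-11, 01-0, 011-, 1-0-, 10--
PI chart (minterm → PIs covering it):
  0 | --00,-00-
  1 | -0-1,-00-
  3 | -0-1,0-11
  4 | --00,01-0
  6 | 01-0,011-
  7 | 0-11,011-
  8 | --00,-00-,1-0-,10--
  9 | -0-1,-00-,1-0-,10--
  10 | 10--  (sole → essential)
  11 | -0-1,10--
  12 | --00,1-0-
Essential prime implicants: 10--
Petrick residual → --00, -0-1, 011-
Minimum SOP uses 4 PIs: c'd' + b'd + a'bc + ab'

4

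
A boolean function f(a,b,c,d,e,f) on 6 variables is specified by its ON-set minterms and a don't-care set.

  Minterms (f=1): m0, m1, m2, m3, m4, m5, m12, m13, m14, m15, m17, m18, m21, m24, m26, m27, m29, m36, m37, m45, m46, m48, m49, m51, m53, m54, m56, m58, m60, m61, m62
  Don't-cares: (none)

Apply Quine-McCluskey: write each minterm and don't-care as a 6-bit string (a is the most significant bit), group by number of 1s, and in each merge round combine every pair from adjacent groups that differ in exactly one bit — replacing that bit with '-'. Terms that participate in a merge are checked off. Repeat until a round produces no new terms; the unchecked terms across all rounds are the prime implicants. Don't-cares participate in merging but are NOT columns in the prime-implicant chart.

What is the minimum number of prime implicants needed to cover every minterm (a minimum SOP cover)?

[col 0] 000000*, 000001*, 000010*, 000011*, 000100*, 000101*, 001100*, 001101*, 001110*, 001111*, 010001*, 010010*, 010101*, 011000*, 011010*, 011011*, 011101*, 100100*, 100101*, 101101*, 101110*, 110000*, 110001*, 110011*, 110101*, 110110*, 111000*, 111010*, 111100*, 111101*, 111110*
[col 1] -00100*, -00101*, -01101*, -01110, -10001*, -10101*, -11000*, -11010*, -11101*, 0-0001*, 0-0010, 0-0101*, 0-1101*, 00-100*, 00-101*, 000-00*, 000-01*, 0000-0*, 0000-1*, 00000-*, 00001-*, 00010-*, 0011-0*, 0011-1*, 00110-*, 00111-*, 01-010, 01-101*, 010-01*, 0110-0*, 01101-, 1-0101*, 1-1101*, 1-1110, 10-101*, 10010-*, 11-000, 11-101*, 11-110, 110-01*, 1100-1, 11000-, 111-00*, 111-10*, 1110-0*, 1111-0*, 11110-
[col 2] --0101*, --1101*, -0-101*, -0010-, -1-101*, -10-01, -110-0, 0--101*, 0-0-01, 00-10-, 000-0-, 0000--, 0011--, 1--101*, 111--0
[col 3] ---101
Prime implicants: ---101, -0010-, -01110, -10-01, -110-0, 0-0-01, 0-0010, 00-10-, 000-0-, 0000--, 0011--, 01-010, 01101-, 1-1110, 11-000, 11-110, 1100-1, 11000-, 111--0, 11110-
PI chart (minterm → PIs covering it):
  0 | 000-0-,0000--
  1 | 0-0-01,000-0-,0000--
  2 | 0-0010,0000--
  3 | 0000--  (sole → essential)
  4 | -0010-,00-10-,000-0-
  5 | ---101,-0010-,0-0-01,00-10-,000-0-
  12 | 00-10-,0011--
  13 | ---101,00-10-,0011--
  14 | -01110,0011--
  15 | 0011--  (sole → essential)
  17 | -10-01,0-0-01
  18 | 0-0010,01-010
  21 | ---101,-10-01,0-0-01
  24 | -110-0  (sole → essential)
  26 | -110-0,01-010,01101-
  27 | 01101-  (sole → essential)
  29 | ---101  (sole → essential)
  36 | -0010-  (sole → essential)
  37 | ---101,-0010-
  45 | ---101  (sole → essential)
  46 | -01110,1-1110
  48 | 11-000,11000-
  49 | -10-01,1100-1,11000-
  51 | 1100-1  (sole → essential)
  53 | ---101,-10-01
  54 | 11-110  (sole → essential)
  56 | -110-0,11-000,111--0
  58 | -110-0,111--0
  60 | 111--0,11110-
  61 | ---101,11110-
  62 | 1-1110,11-110,111--0
Essential prime implicants: ---101, -0010-, -110-0, 0000--, 0011--, 01101-, 11-110, 1100-1
Petrick residual → -01110, -10-01, 0-0010, 11-000, 111--0
Minimum SOP uses 13 PIs: de'f + b'c'de' + b'cdef' + bc'e'f + bcd'f' + a'c'd'ef' + a'b'c'd' + a'b'cd + a'bcd'e + abd'e'f' + abdef' + abc'd'f + abcf'

13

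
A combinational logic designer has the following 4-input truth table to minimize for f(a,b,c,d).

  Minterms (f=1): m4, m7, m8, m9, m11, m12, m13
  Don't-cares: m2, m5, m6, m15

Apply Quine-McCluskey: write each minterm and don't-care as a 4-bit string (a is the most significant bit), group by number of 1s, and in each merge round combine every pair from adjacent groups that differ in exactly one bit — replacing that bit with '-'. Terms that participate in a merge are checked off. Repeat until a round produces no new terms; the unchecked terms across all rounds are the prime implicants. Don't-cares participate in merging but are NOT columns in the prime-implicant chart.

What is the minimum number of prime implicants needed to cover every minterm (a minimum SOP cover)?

size-2^0 implicants → 0010(✓)  0100(✓)  0101(✓)  0110(✓)  0111(✓)  1000(✓)  1001(✓)  1011(✓)  1100(✓)  1101(✓)  1111(✓)
size-2^1 implicants → -100(✓)  -101(✓)  -111(✓)  0-10  01-0(✓)  01-1(✓)  010-(✓)  011-(✓)  1-00(✓)  1-01(✓)  1-11(✓)  10-1(✓)  100-(✓)  11-1(✓)  110-(✓)
size-2^2 implicants → -1-1  -10-  01--  1--1  1-0-
Unchecked terms (primes): -1-1, -10-, 0-10, 01--, 1--1, 1-0-
Minterm coverage:
  m4 ⊆ -10-,01--
  m7 ⊆ -1-1,01--
  m8 ⊆ 1-0- [E]
  m9 ⊆ 1--1,1-0-
  m11 ⊆ 1--1 [E]
  m12 ⊆ -10-,1-0-
  m13 ⊆ -1-1,-10-,1--1,1-0-
E = {1--1, 1-0-}
Petrick residual → 01--
Cover = a'b + ad + ac'  |cover|=3

3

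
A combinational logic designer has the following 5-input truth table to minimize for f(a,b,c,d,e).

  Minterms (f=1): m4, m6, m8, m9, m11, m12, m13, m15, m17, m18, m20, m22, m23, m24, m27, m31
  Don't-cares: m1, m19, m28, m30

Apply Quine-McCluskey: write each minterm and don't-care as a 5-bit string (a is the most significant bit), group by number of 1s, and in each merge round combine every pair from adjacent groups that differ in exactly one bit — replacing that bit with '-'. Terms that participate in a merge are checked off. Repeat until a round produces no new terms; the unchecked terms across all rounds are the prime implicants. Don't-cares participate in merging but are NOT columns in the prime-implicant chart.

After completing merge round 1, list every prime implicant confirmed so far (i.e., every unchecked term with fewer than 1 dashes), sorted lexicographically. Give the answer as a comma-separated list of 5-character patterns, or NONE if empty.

NONE

Round 0: 00001✓ 00100✓ 00110✓ 01000✓ 01001✓ 01011✓ 01100✓ 01101✓ 01111✓ 10001✓ 10010✓ 10011✓ 10100✓ 10110✓ 10111✓ 11000✓ 11011✓ 11100✓ 11110✓ 11111✓
Round 1: -0001 -0100✓ -0110✓ -1000✓ -1011✓ -1100✓ -1111✓ 0-001 0-100✓ 001-0✓ 01-00✓ 01-01✓ 01-11✓ 010-1✓ 0100-✓ 011-1✓ 0110-✓ 1-011✓ 1-100✓ 1-110✓ 1-111✓ 10-10✓ 10-11✓ 100-1 1001-✓ 101-0✓ 1011-✓ 11-00✓ 11-11✓ 111-0✓ 1111-✓
Round 2: --100 -01-0 -1-00 -1-11 01--1 01-0- 1--11 1-1-0 1-11- 10-1-
PIs = {--100, -0001, -01-0, -1-00, -1-11, 0-001, 01--1, 01-0-, 1--11, 1-1-0, 1-11-, 10-1-, 100-1}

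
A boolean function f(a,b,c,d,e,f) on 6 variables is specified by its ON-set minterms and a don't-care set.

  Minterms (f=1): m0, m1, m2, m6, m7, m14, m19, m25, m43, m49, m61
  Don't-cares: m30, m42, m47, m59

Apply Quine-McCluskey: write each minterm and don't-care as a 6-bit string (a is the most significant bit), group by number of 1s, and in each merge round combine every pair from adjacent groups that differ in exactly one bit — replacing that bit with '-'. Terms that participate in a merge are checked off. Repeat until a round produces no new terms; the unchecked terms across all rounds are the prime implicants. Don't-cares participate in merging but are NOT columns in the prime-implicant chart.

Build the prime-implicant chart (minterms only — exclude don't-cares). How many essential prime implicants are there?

size-2^0 implicants → 000000(✓)  000001(✓)  000010(✓)  000110(✓)  000111(✓)  001110(✓)  010011  011001  011110(✓)  101010(✓)  101011(✓)  101111(✓)  110001  111011(✓)  111101
size-2^1 implicants → 0-1110  00-110  000-10  0000-0  00000-  00011-  1-1011  101-11  10101-
Unchecked terms (primes): 0-1110, 00-110, 000-10, 0000-0, 00000-, 00011-, 010011, 011001, 1-1011, 101-11, 10101-, 110001, 111101
Minterm coverage:
  m0 ⊆ 0000-0,00000-
  m1 ⊆ 00000- [E]
  m2 ⊆ 000-10,0000-0
  m6 ⊆ 00-110,000-10,00011-
  m7 ⊆ 00011- [E]
  m14 ⊆ 0-1110,00-110
  m19 ⊆ 010011 [E]
  m25 ⊆ 011001 [E]
  m43 ⊆ 1-1011,101-11,10101-
  m49 ⊆ 110001 [E]
  m61 ⊆ 111101 [E]
E = {00000-, 00011-, 010011, 011001, 110001, 111101}

6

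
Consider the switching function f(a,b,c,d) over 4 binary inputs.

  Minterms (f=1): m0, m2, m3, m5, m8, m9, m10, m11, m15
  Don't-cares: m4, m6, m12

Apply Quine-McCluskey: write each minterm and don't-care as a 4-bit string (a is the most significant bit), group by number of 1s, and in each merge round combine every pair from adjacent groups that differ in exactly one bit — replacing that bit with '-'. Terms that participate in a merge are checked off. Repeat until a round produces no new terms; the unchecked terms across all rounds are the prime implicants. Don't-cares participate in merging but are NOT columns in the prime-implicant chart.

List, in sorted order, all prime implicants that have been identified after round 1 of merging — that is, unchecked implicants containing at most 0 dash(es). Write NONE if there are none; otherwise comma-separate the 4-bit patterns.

NONE

[col 0] 0000*, 0010*, 0011*, 0100*, 0101*, 0110*, 1000*, 1001*, 1010*, 1011*, 1100*, 1111*
[col 1] -000*, -010*, -011*, -100*, 0-00*, 0-10*, 00-0*, 001-*, 01-0*, 010-, 1-00*, 1-11, 10-0*, 10-1*, 100-*, 101-*
[col 2] --00, -0-0, -01-, 0--0, 10--
Prime implicants: --00, -0-0, -01-, 0--0, 010-, 1-11, 10--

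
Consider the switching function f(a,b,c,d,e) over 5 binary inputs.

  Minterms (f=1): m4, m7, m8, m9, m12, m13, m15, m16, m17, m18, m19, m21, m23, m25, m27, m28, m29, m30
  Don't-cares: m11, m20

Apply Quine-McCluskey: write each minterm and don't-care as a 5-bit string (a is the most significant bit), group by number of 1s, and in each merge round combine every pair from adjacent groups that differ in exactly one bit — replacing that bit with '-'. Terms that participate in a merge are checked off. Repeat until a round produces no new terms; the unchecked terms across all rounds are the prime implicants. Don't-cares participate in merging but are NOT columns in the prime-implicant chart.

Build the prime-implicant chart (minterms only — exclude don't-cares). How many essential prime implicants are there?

4

size-2^0 implicants → 00100(✓)  00111(✓)  01000(✓)  01001(✓)  01011(✓)  01100(✓)  01101(✓)  01111(✓)  10000(✓)  10001(✓)  10010(✓)  10011(✓)  10100(✓)  10101(✓)  10111(✓)  11001(✓)  11011(✓)  11100(✓)  11101(✓)  11110(✓)
size-2^1 implicants → -0100(✓)  -0111  -1001(✓)  -1011(✓)  -1100(✓)  -1101(✓)  0-100(✓)  0-111  01-00(✓)  01-01(✓)  01-11(✓)  010-1(✓)  0100-(✓)  011-1(✓)  0110-(✓)  1-001(✓)  1-011(✓)  1-100(✓)  1-101(✓)  10-00(✓)  10-01(✓)  10-11(✓)  100-0(✓)  100-1(✓)  1000-(✓)  1001-(✓)  101-1(✓)  1010-(✓)  11-01(✓)  110-1(✓)  111-0  1110-(✓)
size-2^2 implicants → --100  -1-01  -10-1  -110-  01--1  01-0-  1--01  1-0-1  1-10-  10--1  10-0-  100--
Unchecked terms (primes): --100, -0111, -1-01, -10-1, -110-, 0-111, 01--1, 01-0-, 1--01, 1-0-1, 1-10-, 10--1, 10-0-, 100--, 111-0
Minterm coverage:
  m4 ⊆ --100 [E]
  m7 ⊆ -0111,0-111
  m8 ⊆ 01-0- [E]
  m9 ⊆ -1-01,-10-1,01--1,01-0-
  m12 ⊆ --100,-110-,01-0-
  m13 ⊆ -1-01,-110-,01--1,01-0-
  m15 ⊆ 0-111,01--1
  m16 ⊆ 10-0-,100--
  m17 ⊆ 1--01,1-0-1,10--1,10-0-,100--
  m18 ⊆ 100-- [E]
  m19 ⊆ 1-0-1,10--1,100--
  m21 ⊆ 1--01,1-10-,10--1,10-0-
  m23 ⊆ -0111,10--1
  m25 ⊆ -1-01,-10-1,1--01,1-0-1
  m27 ⊆ -10-1,1-0-1
  m28 ⊆ --100,-110-,1-10-,111-0
  m29 ⊆ -1-01,-110-,1--01,1-10-
  m30 ⊆ 111-0 [E]
E = {--100, 01-0-, 100--, 111-0}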